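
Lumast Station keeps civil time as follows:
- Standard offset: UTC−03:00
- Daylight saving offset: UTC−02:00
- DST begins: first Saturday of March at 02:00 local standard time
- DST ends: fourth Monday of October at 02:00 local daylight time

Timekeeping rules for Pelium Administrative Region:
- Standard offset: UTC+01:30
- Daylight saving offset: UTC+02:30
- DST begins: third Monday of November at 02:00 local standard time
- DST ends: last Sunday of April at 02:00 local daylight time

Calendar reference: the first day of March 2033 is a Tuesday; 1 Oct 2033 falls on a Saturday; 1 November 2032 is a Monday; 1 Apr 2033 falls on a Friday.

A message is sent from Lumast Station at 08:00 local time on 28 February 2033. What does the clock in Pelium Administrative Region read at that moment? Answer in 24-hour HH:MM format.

1 March 2033 is a Tuesday, so the first Saturday is March 5.
1 October 2033 is a Saturday, so the first Monday is October 3 and the fourth is October 24.
28 February 2033 is outside the daylight-saving period (5 March – 24 October), so Lumast Station is on standard time, UTC−03:00.
08:00 Lumast Station + 3h = 11:00 UTC.
1 November 2032 is a Monday, so the first Monday is November 1 and the third is November 15.
1 April 2033 is a Friday, so Sundays fall on 3, 10, 17, 24; the last is April 24.
At the standard offset (UTC+01:30), 11:00 UTC + 1h30m = 12:30 Pelium Administrative Region standard time.
Daylight saving runs 15 November 2032 – 24 April 2033; the standard-time date in Pelium Administrative Region, 28 February 2033, is inside that window, so Pelium Administrative Region is at UTC+02:30.
11:00 UTC + 2h30m = 13:30 Pelium Administrative Region.

13:30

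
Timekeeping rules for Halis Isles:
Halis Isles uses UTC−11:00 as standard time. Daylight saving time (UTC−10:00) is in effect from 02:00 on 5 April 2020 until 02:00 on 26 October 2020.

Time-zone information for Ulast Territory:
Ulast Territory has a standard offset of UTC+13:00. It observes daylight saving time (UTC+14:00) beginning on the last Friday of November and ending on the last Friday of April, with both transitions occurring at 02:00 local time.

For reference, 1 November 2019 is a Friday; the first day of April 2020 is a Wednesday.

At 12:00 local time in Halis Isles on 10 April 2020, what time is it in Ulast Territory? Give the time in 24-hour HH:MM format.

12:00

Daylight saving runs 5 April – 26 October; 10 April 2020 is inside that window, so Halis Isles is at UTC−10:00.
12:00 Halis Isles + 10h = 22:00 UTC.
1 November 2019 is a Friday, so Fridays fall on 1, 8, 15, 22, 29; the last is November 29.
1 April 2020 is a Wednesday, so Fridays fall on 3, 10, 17, 24; the last is April 24.
At the standard offset (UTC+13:00), 22:00 UTC + 13h = 11:00 Ulast Territory standard time (rolling into the next day, 11 April 2020).
Daylight saving runs 29 November 2019 – 24 April 2020; the standard-time date in Ulast Territory, 11 April 2020, is inside that window, so Ulast Territory is at UTC+14:00.
22:00 UTC + 14h = 12:00 Ulast Territory (rolling into the next day, 11 April 2020).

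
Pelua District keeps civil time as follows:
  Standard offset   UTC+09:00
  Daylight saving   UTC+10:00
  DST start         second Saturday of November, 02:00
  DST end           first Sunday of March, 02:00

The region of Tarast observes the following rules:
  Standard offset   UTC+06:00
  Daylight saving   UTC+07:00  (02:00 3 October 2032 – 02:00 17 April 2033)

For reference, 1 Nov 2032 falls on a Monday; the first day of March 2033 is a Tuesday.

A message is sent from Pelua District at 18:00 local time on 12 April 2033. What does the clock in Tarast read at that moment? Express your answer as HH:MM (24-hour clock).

16:00

1 November 2032 is a Monday, so the first Saturday is November 6 and the second is November 13.
1 March 2033 is a Tuesday, so the first Sunday is March 6.
12 April 2033 is outside the daylight-saving period (13 November 2032 – 6 March 2033), so Pelua District is on standard time, UTC+09:00.
18:00 Pelua District − 9h = 09:00 UTC.
At the standard offset (UTC+06:00), 09:00 UTC + 6h = 15:00 Tarast standard time.
Daylight saving runs 3 October 2032 – 17 April 2033; the standard-time date in Tarast, 12 April 2033, is inside that window, so Tarast is at UTC+07:00.
09:00 UTC + 7h = 16:00 Tarast.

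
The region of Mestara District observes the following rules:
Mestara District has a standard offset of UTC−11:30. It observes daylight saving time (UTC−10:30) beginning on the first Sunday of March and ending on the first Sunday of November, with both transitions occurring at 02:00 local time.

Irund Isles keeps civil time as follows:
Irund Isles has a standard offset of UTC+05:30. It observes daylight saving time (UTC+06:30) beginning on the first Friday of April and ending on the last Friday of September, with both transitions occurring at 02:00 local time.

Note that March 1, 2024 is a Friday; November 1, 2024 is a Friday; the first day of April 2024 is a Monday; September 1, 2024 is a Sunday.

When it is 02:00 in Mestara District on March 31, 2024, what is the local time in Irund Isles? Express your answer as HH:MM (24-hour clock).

1 March 2024 is a Friday, so the first Sunday is March 3.
1 November 2024 is a Friday, so the first Sunday is November 3.
March 31, 2024 lies within the daylight-saving period (3 March – 3 November), so Mestara District is on daylight time, UTC−10:30.
02:00 Mestara District + 10h30m = 12:30 UTC.
1 April 2024 is a Monday, so the first Friday is April 5.
1 September 2024 is a Sunday, so Fridays fall on 6, 13, 20, 27; the last is September 27.
At the standard offset (UTC+05:30), 12:30 UTC + 5h30m = 18:00 Irund Isles standard time.
Daylight saving runs 5 April – 27 September; the standard-time date in Irund Isles, March 31, 2024, is outside that window, so Irund Isles is on standard time at UTC+05:30.
12:30 UTC + 5h30m = 18:00 Irund Isles.

18:00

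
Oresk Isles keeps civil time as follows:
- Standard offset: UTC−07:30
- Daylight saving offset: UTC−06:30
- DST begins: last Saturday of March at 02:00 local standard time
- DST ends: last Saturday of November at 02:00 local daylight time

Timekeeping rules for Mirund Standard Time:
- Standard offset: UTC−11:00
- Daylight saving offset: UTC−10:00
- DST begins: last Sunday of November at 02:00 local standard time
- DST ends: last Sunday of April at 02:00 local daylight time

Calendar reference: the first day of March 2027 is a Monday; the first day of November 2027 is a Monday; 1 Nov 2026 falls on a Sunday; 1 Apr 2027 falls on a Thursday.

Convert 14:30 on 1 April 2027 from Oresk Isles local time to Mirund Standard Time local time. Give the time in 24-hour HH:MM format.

11:00

1 March 2027 is a Monday, so Saturdays fall on 6, 13, 20, 27; the last is March 27.
1 November 2027 is a Monday, so Saturdays fall on 6, 13, 20, 27; the last is November 27.
Daylight saving runs 27 March – 27 November; 1 April 2027 is inside that window, so Oresk Isles is at UTC−06:30.
14:30 Oresk Isles + 6h30m = 21:00 UTC.
1 November 2026 is a Sunday, so Sundays fall on 1, 8, 15, 22, 29; the last is November 29.
1 April 2027 is a Thursday, so Sundays fall on 4, 11, 18, 25; the last is April 25.
At the standard offset (UTC−11:00), 21:00 UTC − 11h = 10:00 Mirund Standard Time standard time.
The standard-time date in Mirund Standard Time, 1 April 2027, lies within the daylight-saving period (29 November 2026 – 25 April 2027), so Mirund Standard Time is on daylight time, UTC−10:00.
21:00 UTC − 10h = 11:00 Mirund Standard Time.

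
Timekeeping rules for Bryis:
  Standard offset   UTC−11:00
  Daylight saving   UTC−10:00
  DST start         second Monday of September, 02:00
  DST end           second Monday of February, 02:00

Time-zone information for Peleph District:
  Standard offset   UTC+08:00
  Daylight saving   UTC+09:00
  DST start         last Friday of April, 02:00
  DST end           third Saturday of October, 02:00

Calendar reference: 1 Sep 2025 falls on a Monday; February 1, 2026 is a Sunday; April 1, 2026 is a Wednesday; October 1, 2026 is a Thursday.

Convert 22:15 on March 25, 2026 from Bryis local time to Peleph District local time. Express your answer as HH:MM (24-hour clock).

17:15

1 September 2025 is a Monday, so the first Monday is September 1 and the second is September 8.
1 February 2026 is a Sunday, so the first Monday is February 2 and the second is February 9.
March 25, 2026 is outside the daylight-saving period (8 September 2025 – 9 February 2026), so Bryis is on standard time, UTC−11:00.
22:15 Bryis + 11h = 09:15 UTC (rolling into the next day, 26 March 2026).
1 April 2026 is a Wednesday, so Fridays fall on 3, 10, 17, 24; the last is April 24.
1 October 2026 is a Thursday, so the first Saturday is October 3 and the third is October 17.
At the standard offset (UTC+08:00), 09:15 UTC + 8h = 17:15 Peleph District standard time.
Daylight saving runs 24 April – 17 October; the standard-time date in Peleph District, March 26, 2026, is outside that window, so Peleph District is on standard time at UTC+08:00.
09:15 UTC + 8h = 17:15 Peleph District.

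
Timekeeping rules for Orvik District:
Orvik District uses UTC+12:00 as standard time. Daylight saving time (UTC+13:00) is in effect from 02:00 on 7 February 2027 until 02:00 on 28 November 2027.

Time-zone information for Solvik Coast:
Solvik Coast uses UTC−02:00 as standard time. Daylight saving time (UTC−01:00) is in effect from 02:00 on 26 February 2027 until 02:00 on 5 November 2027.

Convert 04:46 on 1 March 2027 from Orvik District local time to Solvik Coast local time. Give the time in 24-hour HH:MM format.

14:46

Daylight saving runs 7 February – 28 November; 1 March 2027 is inside that window, so Orvik District is at UTC+13:00.
04:46 Orvik District − 13h = 15:46 UTC (rolling into the previous day, 28 February 2027).
At the standard offset (UTC−02:00), 15:46 UTC − 2h = 13:46 Solvik Coast standard time.
The standard-time date in Solvik Coast, 28 February 2027, lies within the daylight-saving period (26 February – 5 November), so Solvik Coast is on daylight time, UTC−01:00.
15:46 UTC − 1h = 14:46 Solvik Coast.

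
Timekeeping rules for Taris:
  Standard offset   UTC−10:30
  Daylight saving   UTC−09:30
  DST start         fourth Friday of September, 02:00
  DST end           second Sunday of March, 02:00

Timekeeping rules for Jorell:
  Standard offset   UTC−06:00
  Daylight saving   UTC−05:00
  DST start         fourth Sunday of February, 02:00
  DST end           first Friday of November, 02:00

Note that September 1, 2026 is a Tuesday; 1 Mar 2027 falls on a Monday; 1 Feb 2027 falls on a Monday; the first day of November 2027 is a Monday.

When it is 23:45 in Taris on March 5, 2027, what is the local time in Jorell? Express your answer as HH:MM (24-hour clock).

1 September 2026 is a Tuesday, so the first Friday is September 4 and the fourth is September 25.
1 March 2027 is a Monday, so the first Sunday is March 7 and the second is March 14.
Daylight saving runs 25 September 2026 – 14 March 2027; March 5, 2027 is inside that window, so Taris is at UTC−09:30.
23:45 Taris + 9h30m = 09:15 UTC (rolling into the next day, 6 March 2027).
1 February 2027 is a Monday, so the first Sunday is February 7 and the fourth is February 28.
1 November 2027 is a Monday, so the first Friday is November 5.
At the standard offset (UTC−06:00), 09:15 UTC − 6h = 03:15 Jorell standard time.
The standard-time date in Jorell, March 6, 2027, falls between 28 February and 5 November, so daylight saving is in effect and Jorell is at UTC−05:00.
09:15 UTC − 5h = 04:15 Jorell.

04:15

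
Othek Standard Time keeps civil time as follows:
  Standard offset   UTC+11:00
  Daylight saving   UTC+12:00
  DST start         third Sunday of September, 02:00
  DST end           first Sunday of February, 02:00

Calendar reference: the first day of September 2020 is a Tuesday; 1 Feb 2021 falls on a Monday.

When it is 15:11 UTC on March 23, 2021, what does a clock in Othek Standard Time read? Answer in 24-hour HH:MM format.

1 September 2020 is a Tuesday, so the first Sunday is September 6 and the third is September 20.
1 February 2021 is a Monday, so the first Sunday is February 7.
At the standard offset (UTC+11:00), 15:11 UTC + 11h = 02:11 Othek Standard Time standard time (rolling into the next day, 24 March 2021).
The standard-time date in Othek Standard Time, March 24, 2021, is outside the daylight-saving period (20 September 2020 – 7 February 2021), so Othek Standard Time is on standard time, UTC+11:00.
15:11 UTC + 11h = 02:11 local (rolling into the next day, 24 March 2021).

02:11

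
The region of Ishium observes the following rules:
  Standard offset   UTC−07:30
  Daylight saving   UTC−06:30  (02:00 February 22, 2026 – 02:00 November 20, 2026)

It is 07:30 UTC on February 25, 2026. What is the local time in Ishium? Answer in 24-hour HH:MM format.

At the standard offset (UTC−07:30), 07:30 UTC − 7h30m = 00:00 Ishium standard time.
The standard-time date in Ishium, February 25, 2026, lies within the daylight-saving period (22 February – 20 November), so Ishium is on daylight time, UTC−06:30.
07:30 UTC − 6h30m = 01:00 local.

01:00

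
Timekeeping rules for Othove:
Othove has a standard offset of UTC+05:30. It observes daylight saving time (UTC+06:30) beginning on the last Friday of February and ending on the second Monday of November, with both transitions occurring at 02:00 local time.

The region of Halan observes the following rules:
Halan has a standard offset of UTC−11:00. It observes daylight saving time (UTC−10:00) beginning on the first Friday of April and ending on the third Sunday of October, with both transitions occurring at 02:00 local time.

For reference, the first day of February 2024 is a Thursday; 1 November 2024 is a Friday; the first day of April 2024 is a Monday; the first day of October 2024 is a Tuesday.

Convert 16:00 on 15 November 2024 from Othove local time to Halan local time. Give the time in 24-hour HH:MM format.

23:30

1 February 2024 is a Thursday, so Fridays fall on 2, 9, 16, 23; the last is February 23.
1 November 2024 is a Friday, so the first Monday is November 4 and the second is November 11.
15 November 2024 does not fall between 23 February and 11 November, so daylight saving is not in effect and Othove is at UTC+05:30.
16:00 Othove − 5h30m = 10:30 UTC.
1 April 2024 is a Monday, so the first Friday is April 5.
1 October 2024 is a Tuesday, so the first Sunday is October 6 and the third is October 20.
At the standard offset (UTC−11:00), 10:30 UTC − 11h = 23:30 Halan standard time (rolling into the previous day, 14 November 2024).
The standard-time date in Halan, 14 November 2024, does not fall between 5 April and 20 October, so daylight saving is not in effect and Halan is at UTC−11:00.
10:30 UTC − 11h = 23:30 Halan (rolling into the previous day, 14 November 2024).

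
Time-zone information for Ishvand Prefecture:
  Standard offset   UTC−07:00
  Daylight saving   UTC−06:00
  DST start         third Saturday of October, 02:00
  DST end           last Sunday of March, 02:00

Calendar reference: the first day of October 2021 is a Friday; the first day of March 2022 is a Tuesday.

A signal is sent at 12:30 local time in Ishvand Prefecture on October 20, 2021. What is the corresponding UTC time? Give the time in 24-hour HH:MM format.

18:30

1 October 2021 is a Friday, so the first Saturday is October 2 and the third is October 16.
1 March 2022 is a Tuesday, so Sundays fall on 6, 13, 20, 27; the last is March 27.
October 20, 2021 lies within the daylight-saving period (16 October 2021 – 27 March 2022), so Ishvand Prefecture is on daylight time, UTC−06:00.
12:30 local + 6h = 18:30 UTC.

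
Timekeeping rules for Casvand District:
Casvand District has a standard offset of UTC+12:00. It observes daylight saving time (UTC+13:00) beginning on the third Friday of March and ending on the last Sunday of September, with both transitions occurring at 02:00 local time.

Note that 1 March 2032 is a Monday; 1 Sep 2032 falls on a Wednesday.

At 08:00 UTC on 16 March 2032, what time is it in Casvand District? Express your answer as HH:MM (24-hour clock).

20:00

1 March 2032 is a Monday, so the first Friday is March 5 and the third is March 19.
1 September 2032 is a Wednesday, so Sundays fall on 5, 12, 19, 26; the last is September 26.
At the standard offset (UTC+12:00), 08:00 UTC + 12h = 20:00 Casvand District standard time.
The standard-time date in Casvand District, 16 March 2032, is outside the daylight-saving period (19 March – 26 September), so Casvand District is on standard time, UTC+12:00.
08:00 UTC + 12h = 20:00 local.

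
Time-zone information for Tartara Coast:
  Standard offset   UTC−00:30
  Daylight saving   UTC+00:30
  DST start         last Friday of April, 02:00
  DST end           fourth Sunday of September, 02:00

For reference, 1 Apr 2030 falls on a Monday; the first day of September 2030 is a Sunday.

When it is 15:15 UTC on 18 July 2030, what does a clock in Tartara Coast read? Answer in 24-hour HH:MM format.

1 April 2030 is a Monday, so Fridays fall on 5, 12, 19, 26; the last is April 26.
1 September 2030 is a Sunday, so the first Sunday is September 1 and the fourth is September 22.
At the standard offset (UTC−00:30), 15:15 UTC − 0h30m = 14:45 Tartara Coast standard time.
Daylight saving runs 26 April – 22 September; the standard-time date in Tartara Coast, 18 July 2030, is inside that window, so Tartara Coast is at UTC+00:30.
15:15 UTC + 0h30m = 15:45 local.

15:45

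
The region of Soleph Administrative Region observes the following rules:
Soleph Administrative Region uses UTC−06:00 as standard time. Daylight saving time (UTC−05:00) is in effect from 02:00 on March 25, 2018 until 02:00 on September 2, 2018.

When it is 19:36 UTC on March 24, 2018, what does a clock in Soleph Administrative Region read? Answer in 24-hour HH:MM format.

13:36

At the standard offset (UTC−06:00), 19:36 UTC − 6h = 13:36 Soleph Administrative Region standard time.
Daylight saving runs 25 March – 2 September; the standard-time date in Soleph Administrative Region, March 24, 2018, is outside that window, so Soleph Administrative Region is on standard time at UTC−06:00.
19:36 UTC − 6h = 13:36 local.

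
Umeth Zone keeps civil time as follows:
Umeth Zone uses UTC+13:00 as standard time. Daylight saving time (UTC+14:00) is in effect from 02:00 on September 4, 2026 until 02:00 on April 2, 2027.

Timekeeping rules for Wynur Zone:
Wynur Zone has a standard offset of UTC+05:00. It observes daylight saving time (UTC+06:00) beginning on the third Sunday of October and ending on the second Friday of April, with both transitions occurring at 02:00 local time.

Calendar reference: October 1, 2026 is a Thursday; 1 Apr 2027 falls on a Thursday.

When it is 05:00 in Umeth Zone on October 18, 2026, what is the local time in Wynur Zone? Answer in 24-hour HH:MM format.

October 18, 2026 falls between 4 September 2026 and 2 April 2027, so daylight saving is in effect and Umeth Zone is at UTC+14:00.
05:00 Umeth Zone − 14h = 15:00 UTC (rolling into the previous day, 17 October 2026).
1 October 2026 is a Thursday, so the first Sunday is October 4 and the third is October 18.
1 April 2027 is a Thursday, so the first Friday is April 2 and the second is April 9.
At the standard offset (UTC+05:00), 15:00 UTC + 5h = 20:00 Wynur Zone standard time.
The standard-time date in Wynur Zone, October 17, 2026, does not fall between 18 October 2026 and 9 April 2027, so daylight saving is not in effect and Wynur Zone is at UTC+05:00.
15:00 UTC + 5h = 20:00 Wynur Zone.

20:00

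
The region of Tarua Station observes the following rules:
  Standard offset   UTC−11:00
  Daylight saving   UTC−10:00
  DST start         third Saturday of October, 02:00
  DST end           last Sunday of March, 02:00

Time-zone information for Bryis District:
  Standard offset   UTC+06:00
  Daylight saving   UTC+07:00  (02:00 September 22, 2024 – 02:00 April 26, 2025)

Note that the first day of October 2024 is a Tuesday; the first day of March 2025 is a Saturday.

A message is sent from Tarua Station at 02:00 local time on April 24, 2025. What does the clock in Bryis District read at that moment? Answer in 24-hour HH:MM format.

20:00

1 October 2024 is a Tuesday, so the first Saturday is October 5 and the third is October 19.
1 March 2025 is a Saturday, so Sundays fall on 2, 9, 16, 23, 30; the last is March 30.
April 24, 2025 does not fall between 19 October 2024 and 30 March 2025, so daylight saving is not in effect and Tarua Station is at UTC−11:00.
02:00 Tarua Station + 11h = 13:00 UTC.
At the standard offset (UTC+06:00), 13:00 UTC + 6h = 19:00 Bryis District standard time.
Daylight saving runs 22 September 2024 – 26 April 2025; the standard-time date in Bryis District, April 24, 2025, is inside that window, so Bryis District is at UTC+07:00.
13:00 UTC + 7h = 20:00 Bryis District.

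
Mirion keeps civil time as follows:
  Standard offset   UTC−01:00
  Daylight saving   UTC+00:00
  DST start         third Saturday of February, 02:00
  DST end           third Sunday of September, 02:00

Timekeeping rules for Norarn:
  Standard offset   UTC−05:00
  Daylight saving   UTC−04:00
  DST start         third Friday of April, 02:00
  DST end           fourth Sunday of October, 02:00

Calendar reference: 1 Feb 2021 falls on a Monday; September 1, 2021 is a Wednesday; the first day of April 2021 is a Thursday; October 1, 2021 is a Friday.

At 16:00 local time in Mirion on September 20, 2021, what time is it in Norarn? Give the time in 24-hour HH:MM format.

1 February 2021 is a Monday, so the first Saturday is February 6 and the third is February 20.
1 September 2021 is a Wednesday, so the first Sunday is September 5 and the third is September 19.
September 20, 2021 is outside the daylight-saving period (20 February – 19 September), so Mirion is on standard time, UTC−01:00.
16:00 Mirion + 1h = 17:00 UTC.
1 April 2021 is a Thursday, so the first Friday is April 2 and the third is April 16.
1 October 2021 is a Friday, so the first Sunday is October 3 and the fourth is October 24.
At the standard offset (UTC−05:00), 17:00 UTC − 5h = 12:00 Norarn standard time.
The standard-time date in Norarn, September 20, 2021, lies within the daylight-saving period (16 April – 24 October), so Norarn is on daylight time, UTC−04:00.
17:00 UTC − 4h = 13:00 Norarn.

13:00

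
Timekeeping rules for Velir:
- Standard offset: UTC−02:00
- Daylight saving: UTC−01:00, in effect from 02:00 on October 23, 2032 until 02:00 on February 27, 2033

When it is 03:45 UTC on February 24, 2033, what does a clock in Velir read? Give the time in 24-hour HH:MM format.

02:45

At the standard offset (UTC−02:00), 03:45 UTC − 2h = 01:45 Velir standard time.
Daylight saving runs 23 October 2032 – 27 February 2033; the standard-time date in Velir, February 24, 2033, is inside that window, so Velir is at UTC−01:00.
03:45 UTC − 1h = 02:45 local.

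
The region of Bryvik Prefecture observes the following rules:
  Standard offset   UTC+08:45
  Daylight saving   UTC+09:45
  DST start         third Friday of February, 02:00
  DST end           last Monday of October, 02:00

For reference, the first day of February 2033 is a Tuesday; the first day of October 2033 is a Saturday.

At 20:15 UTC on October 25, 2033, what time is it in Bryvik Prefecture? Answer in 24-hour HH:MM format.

06:00

1 February 2033 is a Tuesday, so the first Friday is February 4 and the third is February 18.
1 October 2033 is a Saturday, so Mondays fall on 3, 10, 17, 24, 31; the last is October 31.
At the standard offset (UTC+08:45), 20:15 UTC + 8h45m = 05:00 Bryvik Prefecture standard time (rolling into the next day, 26 October 2033).
Daylight saving runs 18 February – 31 October; the standard-time date in Bryvik Prefecture, October 26, 2033, is inside that window, so Bryvik Prefecture is at UTC+09:45.
20:15 UTC + 9h45m = 06:00 local (rolling into the next day, 26 October 2033).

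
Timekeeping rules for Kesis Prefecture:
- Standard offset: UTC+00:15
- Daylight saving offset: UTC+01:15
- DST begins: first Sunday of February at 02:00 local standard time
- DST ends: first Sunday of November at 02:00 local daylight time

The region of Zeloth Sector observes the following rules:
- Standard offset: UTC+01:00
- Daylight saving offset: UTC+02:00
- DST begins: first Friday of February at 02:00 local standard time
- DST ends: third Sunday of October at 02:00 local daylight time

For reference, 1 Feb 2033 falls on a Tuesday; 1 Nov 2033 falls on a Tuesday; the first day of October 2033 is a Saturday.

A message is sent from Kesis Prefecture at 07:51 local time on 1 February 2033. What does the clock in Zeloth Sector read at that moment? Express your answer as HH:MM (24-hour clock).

08:36

1 February 2033 is a Tuesday, so the first Sunday is February 6.
1 November 2033 is a Tuesday, so the first Sunday is November 6.
1 February 2033 is outside the daylight-saving period (6 February – 6 November), so Kesis Prefecture is on standard time, UTC+00:15.
07:51 Kesis Prefecture − 0h15m = 07:36 UTC.
1 February 2033 is a Tuesday, so the first Friday is February 4.
1 October 2033 is a Saturday, so the first Sunday is October 2 and the third is October 16.
At the standard offset (UTC+01:00), 07:36 UTC + 1h = 08:36 Zeloth Sector standard time.
Daylight saving runs 4 February – 16 October; the standard-time date in Zeloth Sector, 1 February 2033, is outside that window, so Zeloth Sector is on standard time at UTC+01:00.
07:36 UTC + 1h = 08:36 Zeloth Sector.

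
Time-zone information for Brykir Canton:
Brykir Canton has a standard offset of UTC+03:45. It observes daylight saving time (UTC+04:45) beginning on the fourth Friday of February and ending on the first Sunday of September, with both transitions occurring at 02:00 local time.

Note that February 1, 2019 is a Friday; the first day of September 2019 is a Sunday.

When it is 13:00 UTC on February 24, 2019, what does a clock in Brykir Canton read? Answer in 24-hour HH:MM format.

1 February 2019 is a Friday, so the first Friday is February 1 and the fourth is February 22.
1 September 2019 is a Sunday, so the first Sunday is September 1.
At the standard offset (UTC+03:45), 13:00 UTC + 3h45m = 16:45 Brykir Canton standard time.
The standard-time date in Brykir Canton, February 24, 2019, falls between 22 February and 1 September, so daylight saving is in effect and Brykir Canton is at UTC+04:45.
13:00 UTC + 4h45m = 17:45 local.

17:45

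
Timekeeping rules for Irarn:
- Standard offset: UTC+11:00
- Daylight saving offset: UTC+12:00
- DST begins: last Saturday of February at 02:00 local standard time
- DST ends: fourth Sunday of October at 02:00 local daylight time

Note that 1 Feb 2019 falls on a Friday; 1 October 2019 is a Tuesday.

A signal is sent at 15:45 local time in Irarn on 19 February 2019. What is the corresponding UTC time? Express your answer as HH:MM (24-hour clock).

04:45

1 February 2019 is a Friday, so Saturdays fall on 2, 9, 16, 23; the last is February 23.
1 October 2019 is a Tuesday, so the first Sunday is October 6 and the fourth is October 27.
Daylight saving runs 23 February – 27 October; 19 February 2019 is outside that window, so Irarn is on standard time at UTC+11:00.
15:45 local − 11h = 04:45 UTC.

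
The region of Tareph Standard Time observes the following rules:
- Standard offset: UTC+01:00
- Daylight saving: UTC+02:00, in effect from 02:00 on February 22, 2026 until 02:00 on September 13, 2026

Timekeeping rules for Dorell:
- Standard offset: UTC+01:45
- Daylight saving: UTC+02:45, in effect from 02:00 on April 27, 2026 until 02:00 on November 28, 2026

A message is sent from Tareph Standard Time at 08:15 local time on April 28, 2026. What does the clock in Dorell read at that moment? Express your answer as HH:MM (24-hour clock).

09:00

Daylight saving runs 22 February – 13 September; April 28, 2026 is inside that window, so Tareph Standard Time is at UTC+02:00.
08:15 Tareph Standard Time − 2h = 06:15 UTC.
At the standard offset (UTC+01:45), 06:15 UTC + 1h45m = 08:00 Dorell standard time.
The standard-time date in Dorell, April 28, 2026, falls between 27 April and 28 November, so daylight saving is in effect and Dorell is at UTC+02:45.
06:15 UTC + 2h45m = 09:00 Dorell.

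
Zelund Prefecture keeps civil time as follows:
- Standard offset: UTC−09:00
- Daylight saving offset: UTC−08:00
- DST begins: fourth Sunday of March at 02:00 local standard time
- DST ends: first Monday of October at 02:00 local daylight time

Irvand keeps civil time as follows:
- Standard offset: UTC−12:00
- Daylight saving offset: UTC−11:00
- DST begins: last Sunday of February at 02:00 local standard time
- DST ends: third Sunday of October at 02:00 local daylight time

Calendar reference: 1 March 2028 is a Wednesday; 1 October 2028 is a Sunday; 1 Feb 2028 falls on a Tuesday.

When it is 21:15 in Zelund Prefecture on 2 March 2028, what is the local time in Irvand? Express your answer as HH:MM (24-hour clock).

1 March 2028 is a Wednesday, so the first Sunday is March 5 and the fourth is March 26.
1 October 2028 is a Sunday, so the first Monday is October 2.
Daylight saving runs 26 March – 2 October; 2 March 2028 is outside that window, so Zelund Prefecture is on standard time at UTC−09:00.
21:15 Zelund Prefecture + 9h = 06:15 UTC (rolling into the next day, 3 March 2028).
1 February 2028 is a Tuesday, so Sundays fall on 6, 13, 20, 27; the last is February 27.
1 October 2028 is a Sunday, so the first Sunday is October 1 and the third is October 15.
At the standard offset (UTC−12:00), 06:15 UTC − 12h = 18:15 Irvand standard time (rolling into the previous day, 2 March 2028).
Daylight saving runs 27 February – 15 October; the standard-time date in Irvand, 2 March 2028, is inside that window, so Irvand is at UTC−11:00.
06:15 UTC − 11h = 19:15 Irvand (rolling into the previous day, 2 March 2028).

19:15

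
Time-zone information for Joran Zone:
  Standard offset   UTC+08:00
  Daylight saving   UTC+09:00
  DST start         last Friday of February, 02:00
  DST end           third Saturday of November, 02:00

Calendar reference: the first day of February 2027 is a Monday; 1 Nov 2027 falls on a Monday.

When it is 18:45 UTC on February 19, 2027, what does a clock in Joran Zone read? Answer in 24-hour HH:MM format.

02:45

1 February 2027 is a Monday, so Fridays fall on 5, 12, 19, 26; the last is February 26.
1 November 2027 is a Monday, so the first Saturday is November 6 and the third is November 20.
At the standard offset (UTC+08:00), 18:45 UTC + 8h = 02:45 Joran Zone standard time (rolling into the next day, 20 February 2027).
The standard-time date in Joran Zone, February 20, 2027, does not fall between 26 February and 20 November, so daylight saving is not in effect and Joran Zone is at UTC+08:00.
18:45 UTC + 8h = 02:45 local (rolling into the next day, 20 February 2027).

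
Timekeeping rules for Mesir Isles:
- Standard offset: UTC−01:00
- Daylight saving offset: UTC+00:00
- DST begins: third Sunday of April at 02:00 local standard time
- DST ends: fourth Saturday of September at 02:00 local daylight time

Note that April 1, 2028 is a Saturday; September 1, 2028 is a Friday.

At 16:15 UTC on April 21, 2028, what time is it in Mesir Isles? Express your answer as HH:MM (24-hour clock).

16:15

1 April 2028 is a Saturday, so the first Sunday is April 2 and the third is April 16.
1 September 2028 is a Friday, so the first Saturday is September 2 and the fourth is September 23.
At the standard offset (UTC−01:00), 16:15 UTC − 1h = 15:15 Mesir Isles standard time.
The standard-time date in Mesir Isles, April 21, 2028, lies within the daylight-saving period (16 April – 23 September), so Mesir Isles is on daylight time, UTC+00:00.
16:15 UTC + 0h = 16:15 local.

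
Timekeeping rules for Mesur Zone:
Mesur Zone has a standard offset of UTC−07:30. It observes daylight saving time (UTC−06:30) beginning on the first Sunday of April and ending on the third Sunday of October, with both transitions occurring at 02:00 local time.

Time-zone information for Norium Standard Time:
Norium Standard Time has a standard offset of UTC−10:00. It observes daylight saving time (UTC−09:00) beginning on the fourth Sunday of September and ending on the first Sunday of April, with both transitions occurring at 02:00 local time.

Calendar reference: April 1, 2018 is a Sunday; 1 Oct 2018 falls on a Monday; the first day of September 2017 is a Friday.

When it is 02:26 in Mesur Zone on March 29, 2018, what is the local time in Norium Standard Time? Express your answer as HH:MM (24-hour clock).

00:56

1 April 2018 is a Sunday, so the first Sunday is April 1.
1 October 2018 is a Monday, so the first Sunday is October 7 and the third is October 21.
March 29, 2018 is outside the daylight-saving period (1 April – 21 October), so Mesur Zone is on standard time, UTC−07:30.
02:26 Mesur Zone + 7h30m = 09:56 UTC.
1 September 2017 is a Friday, so the first Sunday is September 3 and the fourth is September 24.
1 April 2018 is a Sunday, so the first Sunday is April 1.
At the standard offset (UTC−10:00), 09:56 UTC − 10h = 23:56 Norium Standard Time standard time (rolling into the previous day, 28 March 2018).
The standard-time date in Norium Standard Time, March 28, 2018, lies within the daylight-saving period (24 September 2017 – 1 April 2018), so Norium Standard Time is on daylight time, UTC−09:00.
09:56 UTC − 9h = 00:56 Norium Standard Time.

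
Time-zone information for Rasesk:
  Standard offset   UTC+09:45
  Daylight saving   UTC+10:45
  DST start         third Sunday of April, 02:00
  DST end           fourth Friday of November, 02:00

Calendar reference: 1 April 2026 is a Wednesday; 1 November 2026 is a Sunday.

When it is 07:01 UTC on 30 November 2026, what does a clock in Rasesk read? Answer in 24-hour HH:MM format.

16:46

1 April 2026 is a Wednesday, so the first Sunday is April 5 and the third is April 19.
1 November 2026 is a Sunday, so the first Friday is November 6 and the fourth is November 27.
At the standard offset (UTC+09:45), 07:01 UTC + 9h45m = 16:46 Rasesk standard time.
Daylight saving runs 19 April – 27 November; the standard-time date in Rasesk, 30 November 2026, is outside that window, so Rasesk is on standard time at UTC+09:45.
07:01 UTC + 9h45m = 16:46 local.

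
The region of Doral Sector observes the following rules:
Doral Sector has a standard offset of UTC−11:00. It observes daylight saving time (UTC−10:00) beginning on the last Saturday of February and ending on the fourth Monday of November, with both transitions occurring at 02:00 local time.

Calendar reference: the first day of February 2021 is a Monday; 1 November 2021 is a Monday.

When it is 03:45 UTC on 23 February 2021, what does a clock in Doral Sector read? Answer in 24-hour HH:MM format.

16:45

1 February 2021 is a Monday, so Saturdays fall on 6, 13, 20, 27; the last is February 27.
1 November 2021 is a Monday, so the first Monday is November 1 and the fourth is November 22.
At the standard offset (UTC−11:00), 03:45 UTC − 11h = 16:45 Doral Sector standard time (rolling into the previous day, 22 February 2021).
The standard-time date in Doral Sector, 22 February 2021, does not fall between 27 February and 22 November, so daylight saving is not in effect and Doral Sector is at UTC−11:00.
03:45 UTC − 11h = 16:45 local (rolling into the previous day, 22 February 2021).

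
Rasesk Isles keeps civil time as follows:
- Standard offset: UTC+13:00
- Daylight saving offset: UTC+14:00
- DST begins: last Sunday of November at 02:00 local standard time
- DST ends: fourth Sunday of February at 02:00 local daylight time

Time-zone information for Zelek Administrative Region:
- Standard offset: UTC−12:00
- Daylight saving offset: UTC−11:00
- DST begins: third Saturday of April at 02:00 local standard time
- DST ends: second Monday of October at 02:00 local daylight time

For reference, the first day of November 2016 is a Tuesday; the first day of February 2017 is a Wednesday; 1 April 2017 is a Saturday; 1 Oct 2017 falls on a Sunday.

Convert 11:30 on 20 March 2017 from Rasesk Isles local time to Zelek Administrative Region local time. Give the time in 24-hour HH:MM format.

1 November 2016 is a Tuesday, so Sundays fall on 6, 13, 20, 27; the last is November 27.
1 February 2017 is a Wednesday, so the first Sunday is February 5 and the fourth is February 26.
20 March 2017 does not fall between 27 November 2016 and 26 February 2017, so daylight saving is not in effect and Rasesk Isles is at UTC+13:00.
11:30 Rasesk Isles − 13h = 22:30 UTC (rolling into the previous day, 19 March 2017).
1 April 2017 is a Saturday, so the first Saturday is April 1 and the third is April 15.
1 October 2017 is a Sunday, so the first Monday is October 2 and the second is October 9.
At the standard offset (UTC−12:00), 22:30 UTC − 12h = 10:30 Zelek Administrative Region standard time.
The standard-time date in Zelek Administrative Region, 19 March 2017, is outside the daylight-saving period (15 April – 9 October), so Zelek Administrative Region is on standard time, UTC−12:00.
22:30 UTC − 12h = 10:30 Zelek Administrative Region.

10:30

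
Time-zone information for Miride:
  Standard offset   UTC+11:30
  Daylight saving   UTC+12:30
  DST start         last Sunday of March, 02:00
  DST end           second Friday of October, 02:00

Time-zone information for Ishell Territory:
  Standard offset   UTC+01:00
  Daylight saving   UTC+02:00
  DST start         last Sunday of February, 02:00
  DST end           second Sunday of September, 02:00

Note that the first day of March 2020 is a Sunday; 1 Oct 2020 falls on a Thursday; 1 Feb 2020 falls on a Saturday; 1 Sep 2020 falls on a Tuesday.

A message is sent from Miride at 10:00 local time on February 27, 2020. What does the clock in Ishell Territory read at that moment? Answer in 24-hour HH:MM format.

00:30

1 March 2020 is a Sunday, so Sundays fall on 1, 8, 15, 22, 29; the last is March 29.
1 October 2020 is a Thursday, so the first Friday is October 2 and the second is October 9.
February 27, 2020 is outside the daylight-saving period (29 March – 9 October), so Miride is on standard time, UTC+11:30.
10:00 Miride − 11h30m = 22:30 UTC (rolling into the previous day, 26 February 2020).
1 February 2020 is a Saturday, so Sundays fall on 2, 9, 16, 23; the last is February 23.
1 September 2020 is a Tuesday, so the first Sunday is September 6 and the second is September 13.
At the standard offset (UTC+01:00), 22:30 UTC + 1h = 23:30 Ishell Territory standard time.
The standard-time date in Ishell Territory, February 26, 2020, lies within the daylight-saving period (23 February – 13 September), so Ishell Territory is on daylight time, UTC+02:00.
22:30 UTC + 2h = 00:30 Ishell Territory (rolling into the next day, 27 February 2020).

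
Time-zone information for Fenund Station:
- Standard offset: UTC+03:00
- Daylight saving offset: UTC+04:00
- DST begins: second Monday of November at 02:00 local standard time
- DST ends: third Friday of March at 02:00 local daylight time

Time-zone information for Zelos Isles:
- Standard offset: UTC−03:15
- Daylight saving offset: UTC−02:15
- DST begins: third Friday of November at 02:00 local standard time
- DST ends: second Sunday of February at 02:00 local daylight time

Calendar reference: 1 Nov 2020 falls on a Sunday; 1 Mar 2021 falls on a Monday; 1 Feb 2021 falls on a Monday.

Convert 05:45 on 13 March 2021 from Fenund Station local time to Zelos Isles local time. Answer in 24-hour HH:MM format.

1 November 2020 is a Sunday, so the first Monday is November 2 and the second is November 9.
1 March 2021 is a Monday, so the first Friday is March 5 and the third is March 19.
13 March 2021 falls between 9 November 2020 and 19 March 2021, so daylight saving is in effect and Fenund Station is at UTC+04:00.
05:45 Fenund Station − 4h = 01:45 UTC.
1 November 2020 is a Sunday, so the first Friday is November 6 and the third is November 20.
1 February 2021 is a Monday, so the first Sunday is February 7 and the second is February 14.
At the standard offset (UTC−03:15), 01:45 UTC − 3h15m = 22:30 Zelos Isles standard time (rolling into the previous day, 12 March 2021).
The standard-time date in Zelos Isles, 12 March 2021, does not fall between 20 November 2020 and 14 February 2021, so daylight saving is not in effect and Zelos Isles is at UTC−03:15.
01:45 UTC − 3h15m = 22:30 Zelos Isles (rolling into the previous day, 12 March 2021).

22:30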